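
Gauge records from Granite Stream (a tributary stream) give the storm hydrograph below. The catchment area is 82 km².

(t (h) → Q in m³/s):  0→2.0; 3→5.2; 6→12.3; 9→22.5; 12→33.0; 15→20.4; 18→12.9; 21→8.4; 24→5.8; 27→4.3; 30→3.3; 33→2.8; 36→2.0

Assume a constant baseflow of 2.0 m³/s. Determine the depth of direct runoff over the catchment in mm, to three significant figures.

Direct runoff: 0.0, 3.2, 10.3, 20.5, 31.0, 18.4, 10.9, 6.4, 3.8, 2.3, 1.3, 0.8, 0.0 m³/s; ΣQ_DR = 108.9 m³/s.
V = ΣQ_DR · Δt = 108.9 × 10800 s = 1.176 × 10^6 m³.
Over A = 82 km², depth = V / A = 14.3 mm.

d ≈ 14.3 mm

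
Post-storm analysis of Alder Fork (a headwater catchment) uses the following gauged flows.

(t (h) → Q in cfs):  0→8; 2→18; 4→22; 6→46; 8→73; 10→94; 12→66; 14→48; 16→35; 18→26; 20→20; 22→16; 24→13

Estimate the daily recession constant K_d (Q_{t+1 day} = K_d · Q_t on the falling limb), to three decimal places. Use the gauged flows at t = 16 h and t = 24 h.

K_d ≈ 0.051

Between t = 16 h and t = 24 h the flow falls from 35 to 13 cfs over 4×2 h = 8 h.
Per-interval ratio K = (13/35)^(1/4) = 0.7807; K_d = K^(24/2) = 0.051.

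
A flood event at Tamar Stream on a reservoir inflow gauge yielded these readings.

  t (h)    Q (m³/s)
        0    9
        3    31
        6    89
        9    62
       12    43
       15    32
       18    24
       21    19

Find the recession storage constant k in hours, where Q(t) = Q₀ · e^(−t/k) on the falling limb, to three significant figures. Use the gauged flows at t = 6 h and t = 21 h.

k ≈ 9.71 h

On the falling limb, Q drops from 89 to 19 m³/s between t = 6 h and t = 21 h (Δt = 15 h).
k = −Δt / ln(Q₂/Q₁) = −15 / ln(19/89) = 9.71 h.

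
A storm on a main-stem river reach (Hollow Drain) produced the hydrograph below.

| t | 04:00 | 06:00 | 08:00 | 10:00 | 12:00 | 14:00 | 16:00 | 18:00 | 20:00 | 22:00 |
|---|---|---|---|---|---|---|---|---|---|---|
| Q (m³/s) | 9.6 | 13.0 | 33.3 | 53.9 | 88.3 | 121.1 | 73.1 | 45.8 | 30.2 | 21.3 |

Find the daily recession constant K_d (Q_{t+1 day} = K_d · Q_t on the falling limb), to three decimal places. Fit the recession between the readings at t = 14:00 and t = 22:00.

K_d ≈ 0.005

Between t = 14:00 and t = 22:00 the flow falls from 121.1 to 21.3 m³/s over 4×2 h = 8 h.
Per-interval ratio K = (21.3/121.1)^(1/4) = 0.6476; K_d = K^(24/2) = 0.005.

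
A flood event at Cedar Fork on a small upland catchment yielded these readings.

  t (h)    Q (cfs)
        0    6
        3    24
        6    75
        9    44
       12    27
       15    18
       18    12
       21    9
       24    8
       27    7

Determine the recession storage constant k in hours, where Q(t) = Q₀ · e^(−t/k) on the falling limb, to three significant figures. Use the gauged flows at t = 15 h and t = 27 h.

On the falling limb, Q drops from 18 to 7 cfs between t = 15 h and t = 27 h (Δt = 12 h).
k = −Δt / ln(Q₂/Q₁) = −12 / ln(7/18) = 12.7 h.

k ≈ 12.7 h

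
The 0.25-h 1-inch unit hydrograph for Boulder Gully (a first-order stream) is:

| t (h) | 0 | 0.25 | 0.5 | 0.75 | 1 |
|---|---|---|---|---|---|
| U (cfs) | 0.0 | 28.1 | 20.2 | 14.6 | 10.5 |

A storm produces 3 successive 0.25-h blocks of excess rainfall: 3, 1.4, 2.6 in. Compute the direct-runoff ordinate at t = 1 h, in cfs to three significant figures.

Q ≈ 104 cfs

By discrete convolution, Q_j = Σ (P_i / 1 in) · U_{j−i}.
At t = 1 h (j=4): Q = (3/1)·10.5 + (1.4/1)·14.6 + (2.6/1)·20.2 = 104 cfs.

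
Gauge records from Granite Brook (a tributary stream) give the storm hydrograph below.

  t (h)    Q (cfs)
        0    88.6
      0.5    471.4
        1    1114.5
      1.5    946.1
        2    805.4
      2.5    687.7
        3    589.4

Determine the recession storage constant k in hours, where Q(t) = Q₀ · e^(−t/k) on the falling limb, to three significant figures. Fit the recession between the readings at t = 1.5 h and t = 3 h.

k ≈ 3.17 h

On the falling limb, Q drops from 946.1 to 589.4 cfs between t = 1.5 h and t = 3 h (Δt = 1.5 h).
k = −Δt / ln(Q₂/Q₁) = −1.5 / ln(589.4/946.1) = 3.17 h.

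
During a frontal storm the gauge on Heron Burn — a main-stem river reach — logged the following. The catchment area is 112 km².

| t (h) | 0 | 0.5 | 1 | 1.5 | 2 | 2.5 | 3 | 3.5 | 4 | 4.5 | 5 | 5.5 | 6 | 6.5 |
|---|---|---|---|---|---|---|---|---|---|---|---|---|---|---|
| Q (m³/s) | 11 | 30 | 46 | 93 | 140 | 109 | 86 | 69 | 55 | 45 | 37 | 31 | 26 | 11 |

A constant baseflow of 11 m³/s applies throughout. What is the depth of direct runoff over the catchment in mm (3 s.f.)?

Direct runoff: 0.0, 19.0, 35.0, 82.0, 129.0, 98.0, 75.0, 58.0, 44.0, 34.0, 26.0, 20.0, 15.0, 0.0 m³/s; ΣQ_DR = 635.0 m³/s.
V = ΣQ_DR · Δt = 635.0 × 1800 s = 1.143 × 10^6 m³.
Over A = 112 km², depth = V / A = 10.2 mm.

d ≈ 10.2 mm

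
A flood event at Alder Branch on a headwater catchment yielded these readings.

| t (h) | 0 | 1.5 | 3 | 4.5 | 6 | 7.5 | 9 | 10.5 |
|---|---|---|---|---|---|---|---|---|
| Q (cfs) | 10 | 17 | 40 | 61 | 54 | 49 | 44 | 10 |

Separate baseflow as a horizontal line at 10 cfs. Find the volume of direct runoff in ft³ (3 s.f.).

Direct-runoff ordinates (Q − Q_b): 0.0, 7.0, 30.0, 51.0, 44.0, 39.0, 34.0, 0.0 cfs.
ΣQ_DR = 205.0 cfs.
With Δt = 1.5 h = 5400 s, V = ΣQ_DR · Δt = 205.0 × 5400 = 1.11 × 10^6 ft³.

V ≈ 1.11 × 10^6 ft³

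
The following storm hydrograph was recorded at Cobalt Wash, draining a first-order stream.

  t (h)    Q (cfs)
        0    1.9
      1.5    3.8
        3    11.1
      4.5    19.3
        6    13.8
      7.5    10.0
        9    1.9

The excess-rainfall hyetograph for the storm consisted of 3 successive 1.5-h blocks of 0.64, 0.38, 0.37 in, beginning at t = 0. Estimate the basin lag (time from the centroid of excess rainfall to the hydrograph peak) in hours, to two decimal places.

t_L ≈ 2.54 h

Centroid of excess rainfall: t_c = Σ P_i·t̄_i / ΣP_i = 1.9586 h (block centres at 0.75, 2.25, 3.75 h).
Hydrograph peak occurs at t = 4.5 h, so basin lag t_L = 4.5 − 1.9586 = 2.54 h.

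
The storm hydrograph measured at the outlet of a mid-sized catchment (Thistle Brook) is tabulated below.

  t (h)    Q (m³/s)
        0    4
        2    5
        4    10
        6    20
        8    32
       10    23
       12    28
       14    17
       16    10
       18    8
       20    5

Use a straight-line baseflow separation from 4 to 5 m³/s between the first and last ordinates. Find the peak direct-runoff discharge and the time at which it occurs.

Q_p = 27.60 m³/s at t = 8 h

Subtracting baseflow gives direct-runoff ordinates: 0.00, 0.90, 5.80, 15.70, 27.60, 18.50, 23.40, 12.30, 5.20, 3.10, 0.00 m³/s.
The maximum is 27.60 m³/s, occurring at the reading for t = 8 h.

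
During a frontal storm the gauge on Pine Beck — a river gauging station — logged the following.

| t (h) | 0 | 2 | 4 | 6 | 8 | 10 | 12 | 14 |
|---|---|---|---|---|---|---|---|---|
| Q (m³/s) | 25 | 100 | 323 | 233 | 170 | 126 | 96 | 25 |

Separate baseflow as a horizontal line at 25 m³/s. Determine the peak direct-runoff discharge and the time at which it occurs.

Q_p = 298.0 m³/s at t = 4 h

Subtracting baseflow gives direct-runoff ordinates: 0.0, 75.0, 298.0, 208.0, 145.0, 101.0, 71.0, 0.0 m³/s.
The maximum is 298.0 m³/s, occurring at the reading for t = 4 h.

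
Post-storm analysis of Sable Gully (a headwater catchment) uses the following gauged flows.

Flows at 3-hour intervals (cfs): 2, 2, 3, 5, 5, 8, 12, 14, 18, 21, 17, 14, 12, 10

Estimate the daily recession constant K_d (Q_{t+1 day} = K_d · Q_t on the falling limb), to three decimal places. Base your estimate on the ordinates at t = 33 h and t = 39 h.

K_d ≈ 0.260

Between t = 33 h and t = 39 h the flow falls from 14 to 10 cfs over 2×3 h = 6 h.
Per-interval ratio K = (10/14)^(1/2) = 0.8452; K_d = K^(24/3) = 0.260.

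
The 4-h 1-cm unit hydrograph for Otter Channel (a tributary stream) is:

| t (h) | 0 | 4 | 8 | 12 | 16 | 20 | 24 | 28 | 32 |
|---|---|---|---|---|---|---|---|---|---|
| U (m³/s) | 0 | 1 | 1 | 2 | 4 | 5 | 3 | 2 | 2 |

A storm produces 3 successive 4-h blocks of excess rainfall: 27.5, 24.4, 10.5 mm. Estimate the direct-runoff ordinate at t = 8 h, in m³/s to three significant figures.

By discrete convolution, Q_j = Σ (P_i / 10 mm) · U_{j−i}.
At t = 8 h (j=2): Q = (27.5/10)·1 + (24.4/10)·1 + (10.5/10)·0 = 5.19 m³/s.

Q ≈ 5.19 m³/s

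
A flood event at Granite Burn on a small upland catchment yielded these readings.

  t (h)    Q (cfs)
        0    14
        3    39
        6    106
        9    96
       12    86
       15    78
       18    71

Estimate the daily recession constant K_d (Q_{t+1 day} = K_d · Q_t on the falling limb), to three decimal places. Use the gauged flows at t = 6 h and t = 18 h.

K_d ≈ 0.449

Between t = 6 h and t = 18 h the flow falls from 106 to 71 cfs over 4×3 h = 12 h.
Per-interval ratio K = (71/106)^(1/4) = 0.9047; K_d = K^(24/3) = 0.449.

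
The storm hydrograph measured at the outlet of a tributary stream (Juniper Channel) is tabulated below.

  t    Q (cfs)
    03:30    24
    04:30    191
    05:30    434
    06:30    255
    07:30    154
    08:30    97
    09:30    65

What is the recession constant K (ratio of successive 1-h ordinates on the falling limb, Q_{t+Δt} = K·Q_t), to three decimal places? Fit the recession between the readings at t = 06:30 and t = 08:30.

K ≈ 0.617

Using the recession-limb readings at t = 06:30 and t = 08:30: Q falls from 255 to 97 cfs over 2 intervals.
K = (Q₂/Q₁)^(1/2) = (97/255)^(1/2) = 0.617.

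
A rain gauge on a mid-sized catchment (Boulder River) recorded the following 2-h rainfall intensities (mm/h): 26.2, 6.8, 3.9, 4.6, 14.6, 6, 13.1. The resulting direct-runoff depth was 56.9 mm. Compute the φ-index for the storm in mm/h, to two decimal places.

Only the 3 blocks with intensity above φ contribute runoff: 26.2, 14.6, 13.1 mm/h.
Σ(I−φ)·Δt = d  ⇒  (26.2+14.6+13.1 − 3φ)·2 = 56.9
φ = (53.90 − 56.9/2) / 3 = 8.48 mm/h.

φ ≈ 8.48 mm/h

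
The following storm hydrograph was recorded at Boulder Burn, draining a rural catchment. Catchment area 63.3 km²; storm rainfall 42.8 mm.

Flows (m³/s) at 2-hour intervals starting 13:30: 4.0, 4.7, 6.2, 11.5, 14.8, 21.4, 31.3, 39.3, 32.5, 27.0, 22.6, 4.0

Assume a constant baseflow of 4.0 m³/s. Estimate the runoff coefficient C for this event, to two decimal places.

C ≈ 0.46

ΣQ_DR = 171.3 m³/s; V = ΣQ_DR·Δt = 1.233 × 10^6 m³.
Runoff depth d = V / A = 19.48 mm.
C = d / P = 19.48 / 42.8 = 0.46.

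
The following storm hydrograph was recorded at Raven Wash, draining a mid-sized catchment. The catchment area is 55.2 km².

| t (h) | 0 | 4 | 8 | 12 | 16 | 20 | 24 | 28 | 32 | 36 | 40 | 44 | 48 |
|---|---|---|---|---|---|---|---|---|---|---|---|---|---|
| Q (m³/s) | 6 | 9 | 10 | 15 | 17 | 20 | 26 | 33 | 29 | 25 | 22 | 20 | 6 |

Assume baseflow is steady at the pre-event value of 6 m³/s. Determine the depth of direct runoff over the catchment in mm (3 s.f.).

Direct runoff: 0.0, 3.0, 4.0, 9.0, 11.0, 14.0, 20.0, 27.0, 23.0, 19.0, 16.0, 14.0, 0.0 m³/s; ΣQ_DR = 160.0 m³/s.
V = ΣQ_DR · Δt = 160.0 × 14400 s = 2.304 × 10^6 m³.
Over A = 55.2 km², depth = V / A = 41.7 mm.

d ≈ 41.7 mm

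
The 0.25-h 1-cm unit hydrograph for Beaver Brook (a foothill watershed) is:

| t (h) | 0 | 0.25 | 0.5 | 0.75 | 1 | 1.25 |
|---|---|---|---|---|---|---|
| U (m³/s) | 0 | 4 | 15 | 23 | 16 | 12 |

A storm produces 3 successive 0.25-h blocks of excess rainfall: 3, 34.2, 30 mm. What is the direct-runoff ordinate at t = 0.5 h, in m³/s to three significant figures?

By discrete convolution, Q_j = Σ (P_i / 10 mm) · U_{j−i}.
At t = 0.5 h (j=2): Q = (3/10)·15 + (34.2/10)·4 + (30/10)·0 = 18.2 m³/s.

Q ≈ 18.2 m³/s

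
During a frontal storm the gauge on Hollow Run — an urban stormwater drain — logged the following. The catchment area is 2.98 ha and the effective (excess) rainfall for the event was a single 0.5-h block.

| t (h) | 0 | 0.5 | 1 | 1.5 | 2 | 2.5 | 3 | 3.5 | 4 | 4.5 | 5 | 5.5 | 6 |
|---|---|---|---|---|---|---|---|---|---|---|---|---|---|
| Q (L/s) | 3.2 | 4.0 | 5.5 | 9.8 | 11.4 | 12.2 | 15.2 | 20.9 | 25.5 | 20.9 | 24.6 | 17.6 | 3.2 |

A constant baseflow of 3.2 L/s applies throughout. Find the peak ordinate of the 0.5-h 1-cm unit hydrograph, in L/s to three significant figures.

Direct runoff: 0.0, 0.8, 2.3, 6.6, 8.2, 9.0, 12.0, 17.7, 22.3, 17.7, 21.4, 14.4, 0.0 L/s; ΣQ_DR = 132.4 L/s, peak = 22.3 L/s.
Runoff depth d = ΣQ_DR·Δt / A = 132.4 × 1800 / (2.98 ha) = 7.997 mm.
The 1-cm UH is the DRH scaled by (10 mm)/d, so U_p = 22.3 × 10/7.997 = 27.9 L/s.

U_p ≈ 27.9 L/s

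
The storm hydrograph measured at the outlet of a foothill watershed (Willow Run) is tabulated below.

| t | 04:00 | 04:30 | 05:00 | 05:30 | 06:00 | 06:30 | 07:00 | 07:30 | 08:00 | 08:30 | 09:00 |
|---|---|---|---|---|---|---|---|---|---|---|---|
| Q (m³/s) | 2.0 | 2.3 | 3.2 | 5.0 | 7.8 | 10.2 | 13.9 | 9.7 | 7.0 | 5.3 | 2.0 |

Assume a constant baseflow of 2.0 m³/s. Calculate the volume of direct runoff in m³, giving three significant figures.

Direct-runoff ordinates (Q − Q_b): 0.0, 0.3, 1.2, 3.0, 5.8, 8.2, 11.9, 7.7, 5.0, 3.3, 0.0 m³/s.
ΣQ_DR = 46.40 m³/s.
With Δt = 0.5 h = 1800 s, V = ΣQ_DR · Δt = 46.40 × 1800 = 83500 m³.

V ≈ 83500 m³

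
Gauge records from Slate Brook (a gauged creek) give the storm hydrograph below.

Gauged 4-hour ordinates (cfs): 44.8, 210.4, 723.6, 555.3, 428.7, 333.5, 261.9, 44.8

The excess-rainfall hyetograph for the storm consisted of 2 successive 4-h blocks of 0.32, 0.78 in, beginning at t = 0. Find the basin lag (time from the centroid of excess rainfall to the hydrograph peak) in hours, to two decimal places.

Centroid of excess rainfall: t_c = Σ P_i·t̄_i / ΣP_i = 4.8364 h (block centres at 2, 6 h).
Hydrograph peak occurs at t = 8 h, so basin lag t_L = 8 − 4.8364 = 3.16 h.

t_L ≈ 3.16 h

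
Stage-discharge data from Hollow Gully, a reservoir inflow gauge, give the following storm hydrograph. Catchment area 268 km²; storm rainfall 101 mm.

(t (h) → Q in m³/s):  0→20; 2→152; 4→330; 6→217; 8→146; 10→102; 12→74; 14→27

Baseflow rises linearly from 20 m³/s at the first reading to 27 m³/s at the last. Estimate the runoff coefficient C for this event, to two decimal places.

C ≈ 0.23

ΣQ_DR = 880.0 m³/s; V = ΣQ_DR·Δt = 6.336 × 10^6 m³.
Runoff depth d = V / A = 23.64 mm.
C = d / P = 23.64 / 101 = 0.23.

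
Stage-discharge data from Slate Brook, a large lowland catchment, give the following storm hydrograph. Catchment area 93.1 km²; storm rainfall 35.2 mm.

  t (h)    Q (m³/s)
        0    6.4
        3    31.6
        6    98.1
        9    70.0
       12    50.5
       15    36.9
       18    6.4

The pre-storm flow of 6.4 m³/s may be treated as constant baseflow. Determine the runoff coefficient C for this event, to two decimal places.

C ≈ 0.84

ΣQ_DR = 255.1 m³/s; V = ΣQ_DR·Δt = 2.755 × 10^6 m³.
Runoff depth d = V / A = 29.59 mm.
C = d / P = 29.59 / 35.2 = 0.84.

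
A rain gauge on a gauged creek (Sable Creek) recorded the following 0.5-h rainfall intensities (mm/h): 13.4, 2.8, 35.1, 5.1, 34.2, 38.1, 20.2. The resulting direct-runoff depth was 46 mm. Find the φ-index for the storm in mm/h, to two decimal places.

Only the 5 blocks with intensity above φ contribute runoff: 13.4, 35.1, 34.2, 38.1, 20.2 mm/h.
Σ(I−φ)·Δt = d  ⇒  (13.4+35.1+34.2+38.1+20.2 − 5φ)·0.5 = 46
φ = (141.0 − 46/0.5) / 5 = 9.80 mm/h.

φ ≈ 9.80 mm/h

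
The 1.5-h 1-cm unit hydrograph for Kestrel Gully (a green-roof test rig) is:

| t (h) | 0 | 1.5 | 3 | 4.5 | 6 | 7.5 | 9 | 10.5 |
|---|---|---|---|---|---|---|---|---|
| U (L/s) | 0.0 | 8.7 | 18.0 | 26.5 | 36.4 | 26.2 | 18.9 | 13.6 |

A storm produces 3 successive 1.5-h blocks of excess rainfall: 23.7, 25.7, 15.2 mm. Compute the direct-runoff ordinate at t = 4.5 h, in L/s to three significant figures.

Q ≈ 122 L/s

By discrete convolution, Q_j = Σ (P_i / 10 mm) · U_{j−i}.
At t = 4.5 h (j=3): Q = (23.7/10)·26.5 + (25.7/10)·18.0 + (15.2/10)·8.7 = 122 L/s.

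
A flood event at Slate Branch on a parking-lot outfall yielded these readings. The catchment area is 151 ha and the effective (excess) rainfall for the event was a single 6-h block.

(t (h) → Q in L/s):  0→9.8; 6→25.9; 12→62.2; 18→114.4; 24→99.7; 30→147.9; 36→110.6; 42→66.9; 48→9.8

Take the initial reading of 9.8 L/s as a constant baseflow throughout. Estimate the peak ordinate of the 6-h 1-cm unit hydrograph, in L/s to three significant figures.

Direct runoff: 0.0, 16.1, 52.4, 104.6, 89.9, 138.1, 100.8, 57.1, 0.0 L/s; ΣQ_DR = 559.0 L/s, peak = 138.1 L/s.
Runoff depth d = ΣQ_DR·Δt / A = 559.0 × 21600 / (151 ha) = 7.996 mm.
The 1-cm UH is the DRH scaled by (10 mm)/d, so U_p = 138.1 × 10/7.996 = 173 L/s.

U_p ≈ 173 L/s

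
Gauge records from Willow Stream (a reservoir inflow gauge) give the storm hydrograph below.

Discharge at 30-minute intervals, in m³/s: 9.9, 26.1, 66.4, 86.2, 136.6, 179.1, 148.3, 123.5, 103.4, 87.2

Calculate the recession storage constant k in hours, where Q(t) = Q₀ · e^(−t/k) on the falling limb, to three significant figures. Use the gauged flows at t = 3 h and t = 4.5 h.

k ≈ 2.82 h

On the falling limb, Q drops from 148.3 to 87.2 m³/s between t = 3 h and t = 4.5 h (Δt = 1.5 h).
k = −Δt / ln(Q₂/Q₁) = −1.5 / ln(87.2/148.3) = 2.82 h.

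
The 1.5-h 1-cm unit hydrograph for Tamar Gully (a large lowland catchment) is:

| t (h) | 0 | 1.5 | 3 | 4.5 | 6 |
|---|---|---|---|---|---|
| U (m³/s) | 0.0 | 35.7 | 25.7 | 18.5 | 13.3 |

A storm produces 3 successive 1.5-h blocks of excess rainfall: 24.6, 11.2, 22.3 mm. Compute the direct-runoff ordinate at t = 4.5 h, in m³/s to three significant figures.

By discrete convolution, Q_j = Σ (P_i / 10 mm) · U_{j−i}.
At t = 4.5 h (j=3): Q = (24.6/10)·18.5 + (11.2/10)·25.7 + (22.3/10)·35.7 = 154 m³/s.

Q ≈ 154 m³/s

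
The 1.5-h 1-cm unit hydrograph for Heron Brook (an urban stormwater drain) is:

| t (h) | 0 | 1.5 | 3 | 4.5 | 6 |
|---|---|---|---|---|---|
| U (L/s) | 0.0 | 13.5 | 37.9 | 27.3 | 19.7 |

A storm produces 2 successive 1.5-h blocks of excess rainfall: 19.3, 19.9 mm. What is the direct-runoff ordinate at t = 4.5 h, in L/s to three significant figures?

By discrete convolution, Q_j = Σ (P_i / 10 mm) · U_{j−i}.
At t = 4.5 h (j=3): Q = (19.3/10)·27.3 + (19.9/10)·37.9 = 128 L/s.

Q ≈ 128 L/s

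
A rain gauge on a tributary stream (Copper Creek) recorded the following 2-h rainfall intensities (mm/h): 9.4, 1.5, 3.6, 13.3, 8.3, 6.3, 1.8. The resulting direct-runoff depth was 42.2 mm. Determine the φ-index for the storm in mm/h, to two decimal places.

φ ≈ 4.05 mm/h

Only the 4 blocks with intensity above φ contribute runoff: 9.4, 13.3, 8.3, 6.3 mm/h.
Σ(I−φ)·Δt = d  ⇒  (9.4+13.3+8.3+6.3 − 4φ)·2 = 42.2
φ = (37.30 − 42.2/2) / 4 = 4.05 mm/h.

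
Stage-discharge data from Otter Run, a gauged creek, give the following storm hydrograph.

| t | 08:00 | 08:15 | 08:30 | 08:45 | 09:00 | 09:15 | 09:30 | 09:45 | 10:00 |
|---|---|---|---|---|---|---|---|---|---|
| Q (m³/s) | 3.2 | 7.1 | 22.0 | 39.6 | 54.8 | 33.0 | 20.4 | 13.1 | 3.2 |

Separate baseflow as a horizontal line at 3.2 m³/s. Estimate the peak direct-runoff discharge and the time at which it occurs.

Subtracting baseflow gives direct-runoff ordinates: 0.0, 3.9, 18.8, 36.4, 51.6, 29.8, 17.2, 9.9, 0.0 m³/s.
The maximum is 51.6 m³/s, occurring at the reading for t = 09:00.

Q_p = 51.6 m³/s at t = 09:00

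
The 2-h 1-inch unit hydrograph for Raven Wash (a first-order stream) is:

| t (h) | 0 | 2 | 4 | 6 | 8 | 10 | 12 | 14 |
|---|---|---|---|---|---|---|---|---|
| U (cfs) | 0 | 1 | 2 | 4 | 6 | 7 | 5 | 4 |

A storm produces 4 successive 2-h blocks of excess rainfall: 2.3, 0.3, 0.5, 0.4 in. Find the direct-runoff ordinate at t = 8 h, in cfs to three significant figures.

Q ≈ 16.4 cfs

By discrete convolution, Q_j = Σ (P_i / 1 in) · U_{j−i}.
At t = 8 h (j=4): Q = (2.3/1)·6 + (0.3/1)·4 + (0.5/1)·2 + (0.4/1)·1 = 16.4 cfs.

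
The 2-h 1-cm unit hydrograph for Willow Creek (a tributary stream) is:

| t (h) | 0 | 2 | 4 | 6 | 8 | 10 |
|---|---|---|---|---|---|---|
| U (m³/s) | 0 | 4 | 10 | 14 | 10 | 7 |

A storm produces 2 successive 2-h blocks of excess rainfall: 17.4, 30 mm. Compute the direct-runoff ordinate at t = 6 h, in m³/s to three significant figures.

By discrete convolution, Q_j = Σ (P_i / 10 mm) · U_{j−i}.
At t = 6 h (j=3): Q = (17.4/10)·14 + (30/10)·10 = 54.4 m³/s.

Q ≈ 54.4 m³/s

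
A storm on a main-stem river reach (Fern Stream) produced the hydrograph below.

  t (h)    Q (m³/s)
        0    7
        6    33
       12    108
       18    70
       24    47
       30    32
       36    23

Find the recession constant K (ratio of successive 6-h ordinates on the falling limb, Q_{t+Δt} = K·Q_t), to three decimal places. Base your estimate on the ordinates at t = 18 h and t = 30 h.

K ≈ 0.676

Using the recession-limb readings at t = 18 h and t = 30 h: Q falls from 70 to 32 m³/s over 2 intervals.
K = (Q₂/Q₁)^(1/2) = (32/70)^(1/2) = 0.676.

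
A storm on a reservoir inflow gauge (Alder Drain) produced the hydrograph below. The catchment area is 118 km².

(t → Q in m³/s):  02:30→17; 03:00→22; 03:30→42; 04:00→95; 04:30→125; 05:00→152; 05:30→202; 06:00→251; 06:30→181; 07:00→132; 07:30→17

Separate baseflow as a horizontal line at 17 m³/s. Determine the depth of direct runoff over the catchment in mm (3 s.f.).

Direct runoff: 0.0, 5.0, 25.0, 78.0, 108.0, 135.0, 185.0, 234.0, 164.0, 115.0, 0.0 m³/s; ΣQ_DR = 1049 m³/s.
V = ΣQ_DR · Δt = 1049 × 1800 s = 1.888 × 10^6 m³.
Over A = 118 km², depth = V / A = 16.0 mm.

d ≈ 16.0 mm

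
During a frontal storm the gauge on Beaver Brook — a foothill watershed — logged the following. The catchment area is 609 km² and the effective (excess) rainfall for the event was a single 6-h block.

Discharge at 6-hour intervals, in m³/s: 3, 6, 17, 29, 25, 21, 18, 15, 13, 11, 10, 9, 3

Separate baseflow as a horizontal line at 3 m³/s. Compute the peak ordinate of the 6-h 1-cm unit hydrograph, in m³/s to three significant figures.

U_p ≈ 52.0 m³/s

Direct runoff: 0.0, 3.0, 14.0, 26.0, 22.0, 18.0, 15.0, 12.0, 10.0, 8.0, 7.0, 6.0, 0.0 m³/s; ΣQ_DR = 141.0 m³/s, peak = 26.0 m³/s.
Runoff depth d = ΣQ_DR·Δt / A = 141.0 × 21600 / (609 km²) = 5.001 mm.
The 1-cm UH is the DRH scaled by (10 mm)/d, so U_p = 26.0 × 10/5.001 = 52.0 m³/s.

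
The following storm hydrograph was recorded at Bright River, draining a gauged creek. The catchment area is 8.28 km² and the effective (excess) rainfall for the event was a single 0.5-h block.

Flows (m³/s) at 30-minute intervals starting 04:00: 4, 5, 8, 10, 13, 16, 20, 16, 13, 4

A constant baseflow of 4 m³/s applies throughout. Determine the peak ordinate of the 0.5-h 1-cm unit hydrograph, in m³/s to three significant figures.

U_p ≈ 10.7 m³/s

Direct runoff: 0.0, 1.0, 4.0, 6.0, 9.0, 12.0, 16.0, 12.0, 9.0, 0.0 m³/s; ΣQ_DR = 69.00 m³/s, peak = 16.0 m³/s.
Runoff depth d = ΣQ_DR·Δt / A = 69.00 × 1800 / (8.28 km²) = 15.00 mm.
The 1-cm UH is the DRH scaled by (10 mm)/d, so U_p = 16.0 × 10/15.00 = 10.7 m³/s.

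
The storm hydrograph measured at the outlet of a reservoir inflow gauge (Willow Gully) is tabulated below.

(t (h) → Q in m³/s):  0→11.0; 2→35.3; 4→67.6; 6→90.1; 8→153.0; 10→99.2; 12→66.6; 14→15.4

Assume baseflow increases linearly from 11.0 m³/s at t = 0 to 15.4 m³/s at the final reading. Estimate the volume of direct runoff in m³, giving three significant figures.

V ≈ 3.11 × 10^6 m³

Direct-runoff ordinates (Q − Q_b): 0.00, 23.67, 55.34, 77.21, 139.49, 85.06, 51.83, 0.00 m³/s.
ΣQ_DR = 432.6 m³/s.
With Δt = 2 h = 7200 s, V = ΣQ_DR · Δt = 432.6 × 7200 = 3.11 × 10^6 m³.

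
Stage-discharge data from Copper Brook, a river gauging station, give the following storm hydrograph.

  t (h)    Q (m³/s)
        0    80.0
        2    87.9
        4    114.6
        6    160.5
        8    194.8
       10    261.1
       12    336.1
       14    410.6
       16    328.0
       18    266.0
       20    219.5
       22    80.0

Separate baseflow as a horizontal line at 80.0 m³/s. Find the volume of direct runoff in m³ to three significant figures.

Direct-runoff ordinates (Q − Q_b): 0.0, 7.9, 34.6, 80.5, 114.8, 181.1, 256.1, 330.6, 248.0, 186.0, 139.5, 0.0 m³/s.
ΣQ_DR = 1579 m³/s.
With Δt = 2 h = 7200 s, V = ΣQ_DR · Δt = 1579 × 7200 = 1.14 × 10^7 m³.

V ≈ 1.14 × 10^7 m³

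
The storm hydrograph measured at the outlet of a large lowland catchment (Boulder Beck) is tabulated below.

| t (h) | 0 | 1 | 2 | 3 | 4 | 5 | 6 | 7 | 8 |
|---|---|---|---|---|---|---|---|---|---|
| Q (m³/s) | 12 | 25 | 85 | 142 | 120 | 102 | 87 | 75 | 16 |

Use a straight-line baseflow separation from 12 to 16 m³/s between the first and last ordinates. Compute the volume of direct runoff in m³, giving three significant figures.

V ≈ 1.94 × 10^6 m³

Direct-runoff ordinates (Q − Q_b): 0.00, 12.50, 72.00, 128.50, 106.00, 87.50, 72.00, 59.50, 0.00 m³/s.
ΣQ_DR = 538.0 m³/s.
With Δt = 1 h = 3600 s, V = ΣQ_DR · Δt = 538.0 × 3600 = 1.94 × 10^6 m³.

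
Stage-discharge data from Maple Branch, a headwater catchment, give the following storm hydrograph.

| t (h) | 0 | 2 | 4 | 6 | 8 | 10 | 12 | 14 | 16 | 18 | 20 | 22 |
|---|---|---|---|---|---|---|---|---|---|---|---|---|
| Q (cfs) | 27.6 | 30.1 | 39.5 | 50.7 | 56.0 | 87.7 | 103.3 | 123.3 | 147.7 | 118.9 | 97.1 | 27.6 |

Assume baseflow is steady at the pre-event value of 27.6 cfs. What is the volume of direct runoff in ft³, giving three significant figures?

V ≈ 4.16 × 10^6 ft³

Direct-runoff ordinates (Q − Q_b): 0.0, 2.5, 11.9, 23.1, 28.4, 60.1, 75.7, 95.7, 120.1, 91.3, 69.5, 0.0 cfs.
ΣQ_DR = 578.3 cfs.
With Δt = 2 h = 7200 s, V = ΣQ_DR · Δt = 578.3 × 7200 = 4.16 × 10^6 ft³.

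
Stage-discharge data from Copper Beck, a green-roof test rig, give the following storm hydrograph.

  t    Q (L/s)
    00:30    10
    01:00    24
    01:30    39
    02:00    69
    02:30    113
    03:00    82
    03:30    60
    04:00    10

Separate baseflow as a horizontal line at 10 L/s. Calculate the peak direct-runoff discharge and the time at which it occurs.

Q_p = 103.0 L/s at t = 02:30

Subtracting baseflow gives direct-runoff ordinates: 0.0, 14.0, 29.0, 59.0, 103.0, 72.0, 50.0, 0.0 L/s.
The maximum is 103.0 L/s, occurring at the reading for t = 02:30.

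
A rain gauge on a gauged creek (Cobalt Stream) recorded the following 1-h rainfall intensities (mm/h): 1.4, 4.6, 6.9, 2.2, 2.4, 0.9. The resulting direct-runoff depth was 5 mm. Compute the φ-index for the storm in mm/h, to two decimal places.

Only the 2 blocks with intensity above φ contribute runoff: 4.6, 6.9 mm/h.
Σ(I−φ)·Δt = d  ⇒  (4.6+6.9 − 2φ)·1 = 5
φ = (11.50 − 5/1) / 2 = 3.25 mm/h.

φ ≈ 3.25 mm/h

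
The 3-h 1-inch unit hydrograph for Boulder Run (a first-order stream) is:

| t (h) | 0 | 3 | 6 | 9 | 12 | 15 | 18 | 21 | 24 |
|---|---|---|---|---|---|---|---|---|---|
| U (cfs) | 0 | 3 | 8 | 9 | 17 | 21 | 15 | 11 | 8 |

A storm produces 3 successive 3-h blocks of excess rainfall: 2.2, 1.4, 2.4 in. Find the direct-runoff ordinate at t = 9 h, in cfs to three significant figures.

Q ≈ 38.2 cfs

By discrete convolution, Q_j = Σ (P_i / 1 in) · U_{j−i}.
At t = 9 h (j=3): Q = (2.2/1)·9 + (1.4/1)·8 + (2.4/1)·3 = 38.2 cfs.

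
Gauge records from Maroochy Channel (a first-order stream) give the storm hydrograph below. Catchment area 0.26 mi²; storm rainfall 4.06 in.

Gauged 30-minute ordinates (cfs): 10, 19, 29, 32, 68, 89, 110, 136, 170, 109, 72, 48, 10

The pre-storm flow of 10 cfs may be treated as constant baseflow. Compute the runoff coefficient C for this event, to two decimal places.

C ≈ 0.57

ΣQ_DR = 772.0 cfs; V = ΣQ_DR·Δt = 1.390 × 10^6 ft³.
Runoff depth d = V / A = 2.301 in.
C = d / P = 2.301 / 4.06 = 0.57.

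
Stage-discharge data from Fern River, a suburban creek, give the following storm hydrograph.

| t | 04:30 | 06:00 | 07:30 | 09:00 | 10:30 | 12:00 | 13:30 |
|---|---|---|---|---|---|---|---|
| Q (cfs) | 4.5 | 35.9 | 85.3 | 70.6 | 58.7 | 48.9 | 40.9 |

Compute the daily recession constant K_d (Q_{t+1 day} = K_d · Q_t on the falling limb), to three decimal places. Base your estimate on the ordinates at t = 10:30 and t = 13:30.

K_d ≈ 0.056

Between t = 10:30 and t = 13:30 the flow falls from 58.7 to 40.9 cfs over 2×1.5 h = 3 h.
Per-interval ratio K = (40.9/58.7)^(1/2) = 0.8347; K_d = K^(24/1.5) = 0.056.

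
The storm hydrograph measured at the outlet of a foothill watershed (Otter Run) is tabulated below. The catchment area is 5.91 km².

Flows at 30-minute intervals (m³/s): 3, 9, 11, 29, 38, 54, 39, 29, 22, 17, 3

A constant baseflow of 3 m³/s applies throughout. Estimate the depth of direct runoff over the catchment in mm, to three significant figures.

Direct runoff: 0.0, 6.0, 8.0, 26.0, 35.0, 51.0, 36.0, 26.0, 19.0, 14.0, 0.0 m³/s; ΣQ_DR = 221.0 m³/s.
V = ΣQ_DR · Δt = 221.0 × 1800 s = 3.978 × 10^5 m³.
Over A = 5.91 km², depth = V / A = 67.3 mm.

d ≈ 67.3 mm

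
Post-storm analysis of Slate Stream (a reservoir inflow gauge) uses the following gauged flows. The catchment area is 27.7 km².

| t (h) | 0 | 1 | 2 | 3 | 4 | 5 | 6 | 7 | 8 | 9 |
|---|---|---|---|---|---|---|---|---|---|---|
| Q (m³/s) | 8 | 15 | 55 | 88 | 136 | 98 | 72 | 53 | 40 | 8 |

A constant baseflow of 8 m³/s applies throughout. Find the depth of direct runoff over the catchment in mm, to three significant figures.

Direct runoff: 0.0, 7.0, 47.0, 80.0, 128.0, 90.0, 64.0, 45.0, 32.0, 0.0 m³/s; ΣQ_DR = 493.0 m³/s.
V = ΣQ_DR · Δt = 493.0 × 3600 s = 1.775 × 10^6 m³.
Over A = 27.7 km², depth = V / A = 64.1 mm.

d ≈ 64.1 mm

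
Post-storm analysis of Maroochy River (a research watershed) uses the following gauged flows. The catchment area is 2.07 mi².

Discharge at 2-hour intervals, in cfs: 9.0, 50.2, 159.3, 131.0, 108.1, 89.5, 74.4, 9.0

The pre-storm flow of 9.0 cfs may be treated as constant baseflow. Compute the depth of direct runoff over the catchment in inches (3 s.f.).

d ≈ 0.836 in

Direct runoff: 0.0, 41.2, 150.3, 122.0, 99.1, 80.5, 65.4, 0.0 cfs; ΣQ_DR = 558.5 cfs.
V = ΣQ_DR · Δt = 558.5 × 7200 s = 4.021 × 10^6 ft³.
Over A = 2.07 mi², depth = V / A = 0.836 in.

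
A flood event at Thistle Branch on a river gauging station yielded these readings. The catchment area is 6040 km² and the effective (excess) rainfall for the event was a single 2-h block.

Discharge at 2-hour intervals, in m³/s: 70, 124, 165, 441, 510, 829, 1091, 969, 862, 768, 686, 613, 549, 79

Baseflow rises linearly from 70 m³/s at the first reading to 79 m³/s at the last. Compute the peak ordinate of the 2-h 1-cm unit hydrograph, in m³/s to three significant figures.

U_p ≈ 1270 m³/s

Direct runoff: 0.00, 53.31, 93.62, 368.92, 437.23, 755.54, 1016.85, 894.15, 786.46, 691.77, 609.08, 535.38, 470.69, 0.00 m³/s; ΣQ_DR = 6713 m³/s, peak = 1016.85 m³/s.
Runoff depth d = ΣQ_DR·Δt / A = 6713 × 7200 / (6040 km²) = 8.002 mm.
The 1-cm UH is the DRH scaled by (10 mm)/d, so U_p = 1016.85 × 10/8.002 = 1270 m³/s.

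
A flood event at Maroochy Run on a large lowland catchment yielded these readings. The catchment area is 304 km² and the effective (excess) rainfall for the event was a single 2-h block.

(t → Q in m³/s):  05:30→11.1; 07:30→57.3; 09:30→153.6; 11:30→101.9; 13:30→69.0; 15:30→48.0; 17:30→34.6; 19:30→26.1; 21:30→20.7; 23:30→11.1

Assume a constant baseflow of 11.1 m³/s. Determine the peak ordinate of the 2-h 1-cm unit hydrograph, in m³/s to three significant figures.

Direct runoff: 0.0, 46.2, 142.5, 90.8, 57.9, 36.9, 23.5, 15.0, 9.6, 0.0 m³/s; ΣQ_DR = 422.4 m³/s, peak = 142.5 m³/s.
Runoff depth d = ΣQ_DR·Δt / A = 422.4 × 7200 / (304 km²) = 10.00 mm.
The 1-cm UH is the DRH scaled by (10 mm)/d, so U_p = 142.5 × 10/10.00 = 142 m³/s.

U_p ≈ 142 m³/s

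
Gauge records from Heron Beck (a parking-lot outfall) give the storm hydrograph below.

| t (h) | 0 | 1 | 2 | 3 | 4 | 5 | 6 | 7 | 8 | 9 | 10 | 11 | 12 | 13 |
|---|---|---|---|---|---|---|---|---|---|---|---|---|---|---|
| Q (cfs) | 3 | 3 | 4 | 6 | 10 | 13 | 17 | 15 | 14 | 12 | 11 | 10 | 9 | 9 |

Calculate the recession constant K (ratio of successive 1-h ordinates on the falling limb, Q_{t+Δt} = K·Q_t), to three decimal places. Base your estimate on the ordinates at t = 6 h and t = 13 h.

Using the recession-limb readings at t = 6 h and t = 13 h: Q falls from 17 to 9 cfs over 7 intervals.
K = (Q₂/Q₁)^(1/7) = (9/17)^(1/7) = 0.913.

K ≈ 0.913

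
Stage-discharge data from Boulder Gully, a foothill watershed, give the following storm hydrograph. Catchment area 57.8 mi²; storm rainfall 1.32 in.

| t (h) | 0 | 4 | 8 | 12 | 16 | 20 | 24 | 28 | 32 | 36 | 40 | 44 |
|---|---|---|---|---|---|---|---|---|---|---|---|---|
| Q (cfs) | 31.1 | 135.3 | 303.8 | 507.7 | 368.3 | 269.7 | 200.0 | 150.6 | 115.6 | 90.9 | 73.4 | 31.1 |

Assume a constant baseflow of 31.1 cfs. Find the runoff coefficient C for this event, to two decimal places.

C ≈ 0.15

ΣQ_DR = 1904 cfs; V = ΣQ_DR·Δt = 2.742 × 10^7 ft³.
Runoff depth d = V / A = 0.2042 in.
C = d / P = 0.2042 / 1.32 = 0.15.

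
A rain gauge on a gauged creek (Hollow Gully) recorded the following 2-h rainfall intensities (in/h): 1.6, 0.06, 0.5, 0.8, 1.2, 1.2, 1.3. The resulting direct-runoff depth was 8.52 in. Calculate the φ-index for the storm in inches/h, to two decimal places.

φ ≈ 0.39 in/h

Only the 6 blocks with intensity above φ contribute runoff: 1.6, 0.5, 0.8, 1.2, 1.2, 1.3 in/h.
Σ(I−φ)·Δt = d  ⇒  (1.6+0.5+0.8+1.2+1.2+1.3 − 6φ)·2 = 8.52
φ = (6.600 − 8.52/2) / 6 = 0.39 in/h.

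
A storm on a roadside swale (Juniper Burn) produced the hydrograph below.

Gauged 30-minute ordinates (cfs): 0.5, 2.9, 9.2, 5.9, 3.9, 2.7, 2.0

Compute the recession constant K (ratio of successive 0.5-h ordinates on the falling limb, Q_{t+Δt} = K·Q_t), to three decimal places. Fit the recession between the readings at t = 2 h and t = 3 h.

Using the recession-limb readings at t = 2 h and t = 3 h: Q falls from 3.9 to 2.0 cfs over 2 intervals.
K = (Q₂/Q₁)^(1/2) = (2.0/3.9)^(1/2) = 0.716.

K ≈ 0.716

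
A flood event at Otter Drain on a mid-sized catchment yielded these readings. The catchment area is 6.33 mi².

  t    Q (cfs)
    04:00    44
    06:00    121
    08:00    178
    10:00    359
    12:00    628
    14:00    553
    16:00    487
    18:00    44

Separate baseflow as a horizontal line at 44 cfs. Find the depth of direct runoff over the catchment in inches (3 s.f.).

d ≈ 1.01 in

Direct runoff: 0.0, 77.0, 134.0, 315.0, 584.0, 509.0, 443.0, 0.0 cfs; ΣQ_DR = 2062 cfs.
V = ΣQ_DR · Δt = 2062 × 7200 s = 1.485 × 10^7 ft³.
Over A = 6.33 mi², depth = V / A = 1.01 in.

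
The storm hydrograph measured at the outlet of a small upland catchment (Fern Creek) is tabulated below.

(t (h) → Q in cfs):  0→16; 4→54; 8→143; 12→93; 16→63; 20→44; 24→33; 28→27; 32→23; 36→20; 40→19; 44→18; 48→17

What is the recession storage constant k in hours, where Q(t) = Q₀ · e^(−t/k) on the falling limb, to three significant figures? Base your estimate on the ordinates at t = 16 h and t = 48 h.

On the falling limb, Q drops from 63 to 17 cfs between t = 16 h and t = 48 h (Δt = 32 h).
k = −Δt / ln(Q₂/Q₁) = −32 / ln(17/63) = 24.4 h.

k ≈ 24.4 h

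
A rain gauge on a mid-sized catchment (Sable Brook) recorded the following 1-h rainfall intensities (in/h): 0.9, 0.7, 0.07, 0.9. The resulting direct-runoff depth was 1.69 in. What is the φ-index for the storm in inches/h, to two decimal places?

Only the 3 blocks with intensity above φ contribute runoff: 0.9, 0.7, 0.9 in/h.
Σ(I−φ)·Δt = d  ⇒  (0.9+0.7+0.9 − 3φ)·1 = 1.69
φ = (2.500 − 1.69/1) / 3 = 0.27 in/h.

φ ≈ 0.27 in/h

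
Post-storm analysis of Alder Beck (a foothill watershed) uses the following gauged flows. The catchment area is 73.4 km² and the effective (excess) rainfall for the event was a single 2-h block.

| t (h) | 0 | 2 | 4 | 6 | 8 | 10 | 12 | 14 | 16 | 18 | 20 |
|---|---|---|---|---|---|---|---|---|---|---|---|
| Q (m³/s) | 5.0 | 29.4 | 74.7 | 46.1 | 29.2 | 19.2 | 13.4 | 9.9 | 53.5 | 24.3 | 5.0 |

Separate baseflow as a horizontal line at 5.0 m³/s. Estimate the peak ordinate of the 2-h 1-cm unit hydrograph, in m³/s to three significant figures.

Direct runoff: 0.0, 24.4, 69.7, 41.1, 24.2, 14.2, 8.4, 4.9, 48.5, 19.3, 0.0 m³/s; ΣQ_DR = 254.7 m³/s, peak = 69.7 m³/s.
Runoff depth d = ΣQ_DR·Δt / A = 254.7 × 7200 / (73.4 km²) = 24.98 mm.
The 1-cm UH is the DRH scaled by (10 mm)/d, so U_p = 69.7 × 10/24.98 = 27.9 m³/s.

U_p ≈ 27.9 m³/s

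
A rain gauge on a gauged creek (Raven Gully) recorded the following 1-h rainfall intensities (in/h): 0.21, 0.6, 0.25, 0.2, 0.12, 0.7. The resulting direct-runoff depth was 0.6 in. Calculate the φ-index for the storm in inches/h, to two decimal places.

φ ≈ 0.35 in/h

Only the 2 blocks with intensity above φ contribute runoff: 0.6, 0.7 in/h.
Σ(I−φ)·Δt = d  ⇒  (0.6+0.7 − 2φ)·1 = 0.6
φ = (1.300 − 0.6/1) / 2 = 0.35 in/h.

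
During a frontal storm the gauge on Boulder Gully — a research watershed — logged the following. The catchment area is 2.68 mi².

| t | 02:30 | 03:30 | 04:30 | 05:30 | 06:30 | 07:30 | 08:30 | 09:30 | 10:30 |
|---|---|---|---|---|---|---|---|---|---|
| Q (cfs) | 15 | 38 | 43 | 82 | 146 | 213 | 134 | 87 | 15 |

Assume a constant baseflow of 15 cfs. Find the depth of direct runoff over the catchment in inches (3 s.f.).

Direct runoff: 0.0, 23.0, 28.0, 67.0, 131.0, 198.0, 119.0, 72.0, 0.0 cfs; ΣQ_DR = 638.0 cfs.
V = ΣQ_DR · Δt = 638.0 × 3600 s = 2.297 × 10^6 ft³.
Over A = 2.68 mi², depth = V / A = 0.369 in.

d ≈ 0.369 in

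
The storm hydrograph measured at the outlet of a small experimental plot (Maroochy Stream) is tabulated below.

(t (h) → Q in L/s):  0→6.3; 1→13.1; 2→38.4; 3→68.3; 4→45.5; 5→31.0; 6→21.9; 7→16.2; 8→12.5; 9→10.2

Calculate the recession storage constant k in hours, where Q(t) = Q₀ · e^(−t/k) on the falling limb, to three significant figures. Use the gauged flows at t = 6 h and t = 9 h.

k ≈ 3.93 h

On the falling limb, Q drops from 21.9 to 10.2 L/s between t = 6 h and t = 9 h (Δt = 3 h).
k = −Δt / ln(Q₂/Q₁) = −3 / ln(10.2/21.9) = 3.93 h.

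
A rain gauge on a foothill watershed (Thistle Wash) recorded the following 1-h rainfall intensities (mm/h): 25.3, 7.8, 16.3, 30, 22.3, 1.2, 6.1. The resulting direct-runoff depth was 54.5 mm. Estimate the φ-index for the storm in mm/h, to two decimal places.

Only the 4 blocks with intensity above φ contribute runoff: 25.3, 16.3, 30, 22.3 mm/h.
Σ(I−φ)·Δt = d  ⇒  (25.3+16.3+30+22.3 − 4φ)·1 = 54.5
φ = (93.90 − 54.5/1) / 4 = 9.85 mm/h.

φ ≈ 9.85 mm/h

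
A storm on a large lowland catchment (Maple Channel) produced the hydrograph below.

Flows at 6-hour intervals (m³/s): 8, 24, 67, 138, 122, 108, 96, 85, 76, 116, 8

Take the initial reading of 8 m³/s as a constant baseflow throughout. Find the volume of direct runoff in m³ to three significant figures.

V ≈ 1.64 × 10^7 m³

Direct-runoff ordinates (Q − Q_b): 0.0, 16.0, 59.0, 130.0, 114.0, 100.0, 88.0, 77.0, 68.0, 108.0, 0.0 m³/s.
ΣQ_DR = 760.0 m³/s.
With Δt = 6 h = 21600 s, V = ΣQ_DR · Δt = 760.0 × 21600 = 1.64 × 10^7 m³.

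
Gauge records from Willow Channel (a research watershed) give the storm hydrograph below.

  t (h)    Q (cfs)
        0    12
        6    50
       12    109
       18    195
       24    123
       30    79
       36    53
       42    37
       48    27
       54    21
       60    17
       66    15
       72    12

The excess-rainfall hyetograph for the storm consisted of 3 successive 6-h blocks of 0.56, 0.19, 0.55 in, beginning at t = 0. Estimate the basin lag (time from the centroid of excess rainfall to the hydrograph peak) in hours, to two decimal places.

Centroid of excess rainfall: t_c = Σ P_i·t̄_i / ΣP_i = 8.9538 h (block centres at 3, 9, 15 h).
Hydrograph peak occurs at t = 18 h, so basin lag t_L = 18 − 8.9538 = 9.05 h.

t_L ≈ 9.05 h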